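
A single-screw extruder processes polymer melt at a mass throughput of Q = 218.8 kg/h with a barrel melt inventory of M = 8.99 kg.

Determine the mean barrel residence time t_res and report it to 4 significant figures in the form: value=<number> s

value=147.9 s

Throughput in SI: Q_s = 218.8 kg/h ÷ 3600 s/h = 0.0607778 kg/s
Mean residence time: t_res = M/Q_s = 8.99 kg / 0.0607778 kg/s = 147.916 s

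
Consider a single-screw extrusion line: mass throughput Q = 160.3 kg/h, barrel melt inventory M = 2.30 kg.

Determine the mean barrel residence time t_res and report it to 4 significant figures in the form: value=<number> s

value=51.65 s

Q_s = Q / 3600 = 160.3 / 3600 = 0.0445278 kg/s
Mean residence time: t_res = M/Q_s = 2.30 kg / 0.0445278 kg/s = 51.6532 s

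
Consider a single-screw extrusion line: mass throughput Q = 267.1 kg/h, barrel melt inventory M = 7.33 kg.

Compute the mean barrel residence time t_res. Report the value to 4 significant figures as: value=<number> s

value=98.79 s

Convert throughput: Q = 267.1 kg/h = 267.1/3600 = 0.0741944 kg/s
t_res = M / Q_s = 7.33 / 0.0741944 = 98.7945 s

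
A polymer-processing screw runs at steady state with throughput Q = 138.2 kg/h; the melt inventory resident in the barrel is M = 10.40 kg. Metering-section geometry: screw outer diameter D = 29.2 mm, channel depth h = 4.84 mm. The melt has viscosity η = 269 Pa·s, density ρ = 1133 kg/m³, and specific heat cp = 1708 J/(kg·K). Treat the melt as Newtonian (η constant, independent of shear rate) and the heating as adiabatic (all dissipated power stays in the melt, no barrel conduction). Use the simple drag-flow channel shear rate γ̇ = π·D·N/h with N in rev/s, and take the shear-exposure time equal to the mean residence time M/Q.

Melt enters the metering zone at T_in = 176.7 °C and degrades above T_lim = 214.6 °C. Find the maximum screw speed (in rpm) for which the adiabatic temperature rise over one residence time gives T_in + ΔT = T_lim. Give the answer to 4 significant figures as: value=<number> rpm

value=100.4 rpm

Convert throughput: Q = 138.2 kg/h = 138.2/3600 = 0.0383889 kg/s
Mean residence time: t_res = M/Q_s = 10.40 kg / 0.0383889 kg/s = 270.912 s
D = 29.2 mm = 0.0292 m;  h = 4.84 mm = 0.00484 m
ΔT_a = T_lim − T_in = 214.6 °C − 176.7 °C = 37.9 K
γ̇_max² = ΔT_a·ρ·cp / (η·t_res) = [37.9 × 1133 × 1708] / [269 × 270.912] = 1006.41 s⁻²
γ̇_max = sqrt(1006.41) = 31.724 s⁻¹
Solve γ̇ = πDN/h for N: N_max = γ̇_max·h/(π·D) = 31.724 × 0.00484 / (π × 0.0292) = 1.67379 rev/s = 100.427 rpm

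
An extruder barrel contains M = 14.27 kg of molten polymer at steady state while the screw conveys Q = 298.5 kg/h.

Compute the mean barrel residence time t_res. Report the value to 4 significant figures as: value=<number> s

value=172.1 s

Convert throughput: Q = 298.5 kg/h = 298.5/3600 = 0.0829167 kg/s
Mean residence time: t_res = M/Q_s = 14.27 kg / 0.0829167 kg/s = 172.101 s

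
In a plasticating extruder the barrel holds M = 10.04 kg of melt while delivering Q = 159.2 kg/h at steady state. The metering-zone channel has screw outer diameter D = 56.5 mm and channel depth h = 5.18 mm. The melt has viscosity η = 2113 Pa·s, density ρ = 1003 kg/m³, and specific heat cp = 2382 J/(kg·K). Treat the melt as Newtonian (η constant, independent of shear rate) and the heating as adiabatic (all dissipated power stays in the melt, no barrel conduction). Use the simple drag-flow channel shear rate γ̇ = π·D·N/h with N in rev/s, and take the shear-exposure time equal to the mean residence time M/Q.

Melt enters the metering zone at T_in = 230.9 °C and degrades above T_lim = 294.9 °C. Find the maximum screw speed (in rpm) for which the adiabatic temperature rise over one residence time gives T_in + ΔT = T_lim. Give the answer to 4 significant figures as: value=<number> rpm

value=31.26 rpm

Convert throughput: Q = 159.2 kg/h = 159.2/3600 = 0.0442222 kg/s
t_res = M / Q_s = 10.04 / 0.0442222 = 227.035 s
D = 56.5 mm = 0.0565 m;  h = 5.18 mm = 0.00518 m
ΔT_a = T_lim − T_in = 294.9 °C − 230.9 °C = 64 K
γ̇_max² = ΔT_a·ρ·cp/(η·t_res) = 64·1003·2382/(2113·227.035) = 318.735 s⁻²
γ̇_max = sqrt(318.735) = 17.8532 s⁻¹
N_max = γ̇_max·h / (π·D) = 17.8532 · 0.00518 / (π · 0.0565) = 0.52101 rev/s = 31.2606 rpm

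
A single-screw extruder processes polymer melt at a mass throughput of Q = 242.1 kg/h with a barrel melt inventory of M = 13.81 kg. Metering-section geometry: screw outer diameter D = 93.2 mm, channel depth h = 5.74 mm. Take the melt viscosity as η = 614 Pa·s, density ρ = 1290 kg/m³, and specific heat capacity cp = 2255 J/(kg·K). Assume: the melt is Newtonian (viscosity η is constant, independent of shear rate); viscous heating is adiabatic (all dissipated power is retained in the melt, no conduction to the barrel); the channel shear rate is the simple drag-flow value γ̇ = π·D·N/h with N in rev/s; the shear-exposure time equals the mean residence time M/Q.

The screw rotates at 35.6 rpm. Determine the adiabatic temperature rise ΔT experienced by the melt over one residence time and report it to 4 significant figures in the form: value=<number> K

value=39.70 K

Q_s = Q / 3600 = 242.1 / 3600 = 0.06725 kg/s
t_res = M / Q_s = 13.81 / 0.06725 = 205.353 s
Geometry in metres: D = 93.2 mm → 0.0932 m, h = 5.74 mm → 0.00574 m; screw speed N = 35.6 rpm = 0.593333 rev/s
γ̇ = π D N / h = (π)(0.0932)(0.593333) / 0.00574 = 30.2658 s⁻¹
Adiabatic rise: ΔT = η γ̇² t_res / (ρ cp) = 614·(30.2658)²·205.353 / (1290·2255) = 39.7044 K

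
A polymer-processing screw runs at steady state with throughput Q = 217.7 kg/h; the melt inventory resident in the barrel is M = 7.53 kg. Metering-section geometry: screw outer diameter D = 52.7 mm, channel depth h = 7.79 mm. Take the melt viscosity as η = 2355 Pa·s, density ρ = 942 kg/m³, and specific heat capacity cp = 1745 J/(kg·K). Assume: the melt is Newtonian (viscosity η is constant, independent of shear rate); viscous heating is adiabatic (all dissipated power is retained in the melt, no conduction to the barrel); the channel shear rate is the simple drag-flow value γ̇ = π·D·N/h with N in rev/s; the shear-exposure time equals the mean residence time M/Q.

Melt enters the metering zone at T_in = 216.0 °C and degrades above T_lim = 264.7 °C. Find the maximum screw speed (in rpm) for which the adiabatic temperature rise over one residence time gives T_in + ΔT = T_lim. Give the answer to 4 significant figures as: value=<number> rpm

Q_s = Q / 3600 = 217.7 / 3600 = 0.0604722 kg/s
t_res = M / Q_s = 7.53 ÷ 0.0604722 = 124.52 s
D = 52.7 mm = 0.0527 m;  h = 7.79 mm = 0.00779 m
ΔT_a = T_lim − T_in = 264.7 °C − 216.0 °C = 48.7 K
Invert ΔT = ηγ̇²t_res/(ρcp) for γ̇: γ̇_max² = ΔT_a ρ cp / (η t_res) = 48.7·942·1745 / (2355·124.52) = 272.989 s⁻²
γ̇_max = √272.989 = 16.5224 s⁻¹
N_max = γ̇_max·h / (π·D) = 16.5224 · 0.00779 / (π · 0.0527) = 0.777409 rev/s = 46.6445 rpm

value=46.64 rpm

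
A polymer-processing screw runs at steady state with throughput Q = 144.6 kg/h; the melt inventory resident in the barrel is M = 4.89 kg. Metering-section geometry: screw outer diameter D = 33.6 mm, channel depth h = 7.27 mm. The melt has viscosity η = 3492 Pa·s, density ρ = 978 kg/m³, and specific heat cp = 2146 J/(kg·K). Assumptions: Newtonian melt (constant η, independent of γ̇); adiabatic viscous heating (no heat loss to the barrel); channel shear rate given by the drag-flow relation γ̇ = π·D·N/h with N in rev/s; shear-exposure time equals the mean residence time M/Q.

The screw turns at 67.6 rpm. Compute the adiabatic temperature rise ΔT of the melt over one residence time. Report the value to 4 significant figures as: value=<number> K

Q_s = Q / 3600 = 144.6 / 3600 = 0.0401667 kg/s
Mean residence time: t_res = M/Q_s = 4.89 kg / 0.0401667 kg/s = 121.743 s
Geometry in metres: D = 33.6 mm → 0.0336 m, h = 7.27 mm → 0.00727 m; screw speed N = 67.6 rpm = 1.12667 rev/s
γ̇ = π D N / h = (π)(0.0336)(1.12667) / 0.00727 = 16.3588 s⁻¹
ΔT = η·γ̇²·t_res/(ρ·cp) = [3492 × 16.3588² × 121.743] / [978 × 2146] = 54.2062 K

value=54.21 K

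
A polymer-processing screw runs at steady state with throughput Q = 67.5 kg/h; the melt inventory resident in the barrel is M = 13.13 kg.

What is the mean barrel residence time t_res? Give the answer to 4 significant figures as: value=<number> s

Convert throughput: Q = 67.5 kg/h = 67.5/3600 = 0.01875 kg/s
t_res = M / Q_s = 13.13 ÷ 0.01875 = 700.267 s

value=700.3 s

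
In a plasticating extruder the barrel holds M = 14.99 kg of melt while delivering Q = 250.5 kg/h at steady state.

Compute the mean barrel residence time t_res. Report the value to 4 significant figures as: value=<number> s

Throughput in SI: Q_s = 250.5 kg/h ÷ 3600 s/h = 0.0695833 kg/s
Mean residence time: t_res = M/Q_s = 14.99 kg / 0.0695833 kg/s = 215.425 s

value=215.4 s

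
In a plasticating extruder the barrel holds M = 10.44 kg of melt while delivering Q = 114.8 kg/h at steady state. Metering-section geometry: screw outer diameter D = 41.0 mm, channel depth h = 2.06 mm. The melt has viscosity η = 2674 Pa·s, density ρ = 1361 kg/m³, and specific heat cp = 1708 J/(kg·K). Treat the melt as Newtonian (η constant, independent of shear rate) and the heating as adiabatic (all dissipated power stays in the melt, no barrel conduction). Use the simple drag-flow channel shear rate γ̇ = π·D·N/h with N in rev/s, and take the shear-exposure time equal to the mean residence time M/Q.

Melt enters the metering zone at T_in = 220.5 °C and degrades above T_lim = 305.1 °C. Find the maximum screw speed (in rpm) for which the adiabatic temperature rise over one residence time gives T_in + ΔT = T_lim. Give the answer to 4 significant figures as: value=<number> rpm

Throughput in SI: Q_s = 114.8 kg/h ÷ 3600 s/h = 0.0318889 kg/s
Mean residence time: t_res = M/Q_s = 10.44 kg / 0.0318889 kg/s = 327.387 s
D = 41.0 mm = 0.041 m;  h = 2.06 mm = 0.00206 m
ΔT_a = T_lim − T_in = 305.1 − 220.5 = 84.6 K
γ̇_max² = ΔT_a·ρ·cp / (η·t_res) = [84.6 × 1361 × 1708] / [2674 × 327.387] = 224.643 s⁻²
γ̇_max = √224.643 = 14.9881 s⁻¹
N_max = γ̇_max h / (πD) = 14.9881·0.00206/(π·0.041) = 0.239707 rev/s → ×60 = 14.3824 rpm

value=14.38 rpm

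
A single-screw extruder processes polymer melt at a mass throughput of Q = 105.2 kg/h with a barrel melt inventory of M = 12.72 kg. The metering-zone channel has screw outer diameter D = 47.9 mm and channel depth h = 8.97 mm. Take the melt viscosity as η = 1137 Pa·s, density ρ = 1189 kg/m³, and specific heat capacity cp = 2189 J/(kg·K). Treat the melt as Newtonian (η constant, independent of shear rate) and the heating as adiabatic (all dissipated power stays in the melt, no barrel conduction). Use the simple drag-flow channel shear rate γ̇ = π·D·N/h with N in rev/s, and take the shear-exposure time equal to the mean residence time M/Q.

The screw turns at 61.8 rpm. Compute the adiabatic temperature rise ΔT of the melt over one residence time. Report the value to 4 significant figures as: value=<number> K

value=56.78 K

Q_s = Q / 3600 = 105.2 / 3600 = 0.0292222 kg/s
Mean residence time: t_res = M/Q_s = 12.72 kg / 0.0292222 kg/s = 435.285 s
Geometry in metres: D = 47.9 mm → 0.0479 m, h = 8.97 mm → 0.00897 m; screw speed N = 61.8 rpm = 1.03 rev/s
γ̇ = π D N / h = (π)(0.0479)(1.03) / 0.00897 = 17.2795 s⁻¹
ΔT = η·γ̇²·t_res / (ρ·cp) = 1137 · (17.2795)² · 435.285 / (1189 · 2189) = 56.7763 K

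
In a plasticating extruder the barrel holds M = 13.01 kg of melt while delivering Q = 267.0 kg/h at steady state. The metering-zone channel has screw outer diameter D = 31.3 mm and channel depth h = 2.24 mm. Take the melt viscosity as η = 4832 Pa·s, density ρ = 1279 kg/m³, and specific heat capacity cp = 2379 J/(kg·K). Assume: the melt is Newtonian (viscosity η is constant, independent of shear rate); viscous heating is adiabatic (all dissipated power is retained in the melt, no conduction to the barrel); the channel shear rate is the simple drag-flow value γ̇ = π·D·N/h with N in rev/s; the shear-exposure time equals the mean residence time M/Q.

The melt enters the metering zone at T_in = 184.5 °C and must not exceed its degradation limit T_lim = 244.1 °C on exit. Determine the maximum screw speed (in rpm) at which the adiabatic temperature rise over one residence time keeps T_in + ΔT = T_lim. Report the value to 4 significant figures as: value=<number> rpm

value=19.99 rpm

Q_s = Q / 3600 = 267.0 / 3600 = 0.0741667 kg/s
Mean residence time: t_res = M/Q_s = 13.01 kg / 0.0741667 kg/s = 175.416 s
Geometry in SI: D = 31.3 mm → 0.0313 m, h = 2.24 mm → 0.00224 m
Allowable rise: ΔT_a = T_lim − T_in = 244.1 − 184.5 = 59.6 K
Invert ΔT = ηγ̇²t_res/(ρcp) for γ̇: γ̇_max² = ΔT_a ρ cp / (η t_res) = 59.6·1279·2379 / (4832·175.416) = 213.952 s⁻²
γ̇_max = sqrt(213.952) = 14.6271 s⁻¹
Solve γ̇ = πDN/h for N: N_max = γ̇_max·h/(π·D) = 14.6271 × 0.00224 / (π × 0.0313) = 0.333205 rev/s = 19.9923 rpm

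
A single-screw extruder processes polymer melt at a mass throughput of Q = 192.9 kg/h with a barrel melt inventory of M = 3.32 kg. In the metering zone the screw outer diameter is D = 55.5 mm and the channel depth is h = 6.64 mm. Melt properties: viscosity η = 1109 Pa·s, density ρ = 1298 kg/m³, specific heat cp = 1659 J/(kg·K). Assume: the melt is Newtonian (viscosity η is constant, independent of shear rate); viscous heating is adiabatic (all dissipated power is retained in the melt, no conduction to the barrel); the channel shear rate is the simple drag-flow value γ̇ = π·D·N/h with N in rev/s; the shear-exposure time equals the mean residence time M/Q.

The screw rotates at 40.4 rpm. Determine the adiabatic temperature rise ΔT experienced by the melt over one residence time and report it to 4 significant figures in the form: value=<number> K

Q_s = Q / 3600 = 192.9 / 3600 = 0.0535833 kg/s
t_res = M / Q_s = 3.32 / 0.0535833 = 61.9596 s
Convert to SI: D = 0.0555 m, h = 0.00664 m, N = 40.4/60 = 0.673333 rev/s
Shear rate: γ̇ = πDN/h = π·0.0555·0.673333/0.00664 = 17.6809 s⁻¹
Adiabatic rise: ΔT = η γ̇² t_res / (ρ cp) = 1109·(17.6809)²·61.9596 / (1298·1659) = 9.97536 K

value=9.975 K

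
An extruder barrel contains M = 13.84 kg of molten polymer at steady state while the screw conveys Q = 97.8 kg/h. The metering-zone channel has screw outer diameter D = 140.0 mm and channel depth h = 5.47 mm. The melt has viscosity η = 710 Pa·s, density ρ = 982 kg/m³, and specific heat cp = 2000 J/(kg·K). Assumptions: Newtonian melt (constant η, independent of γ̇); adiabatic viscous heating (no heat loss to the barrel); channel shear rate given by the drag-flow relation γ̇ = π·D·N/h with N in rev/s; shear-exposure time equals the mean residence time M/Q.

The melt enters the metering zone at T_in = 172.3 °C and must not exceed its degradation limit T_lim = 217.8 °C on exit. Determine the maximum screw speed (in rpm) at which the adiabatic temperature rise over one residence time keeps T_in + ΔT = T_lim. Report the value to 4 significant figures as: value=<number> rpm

value=11.73 rpm

Convert throughput: Q = 97.8 kg/h = 97.8/3600 = 0.0271667 kg/s
t_res = M / Q_s = 13.84 ÷ 0.0271667 = 509.448 s
Convert to metres: D = 0.14 m, h = 0.00547 m
ΔT_a = T_lim − T_in = 217.8 − 172.3 = 45.5 K
Invert ΔT = ηγ̇²t_res/(ρcp) for γ̇: γ̇_max² = ΔT_a ρ cp / (η t_res) = 45.5·982·2000 / (710·509.448) = 247.056 s⁻²
γ̇_max = sqrt(247.056) = 15.718 s⁻¹
N_max = γ̇_max·h / (π·D) = 15.718 · 0.00547 / (π · 0.14) = 0.195482 rev/s = 11.7289 rpm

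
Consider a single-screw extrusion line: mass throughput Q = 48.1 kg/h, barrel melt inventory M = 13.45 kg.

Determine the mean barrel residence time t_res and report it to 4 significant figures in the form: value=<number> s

value=1007. s

Convert throughput: Q = 48.1 kg/h = 48.1/3600 = 0.0133611 kg/s
t_res = M / Q_s = 13.45 ÷ 0.0133611 = 1006.65 s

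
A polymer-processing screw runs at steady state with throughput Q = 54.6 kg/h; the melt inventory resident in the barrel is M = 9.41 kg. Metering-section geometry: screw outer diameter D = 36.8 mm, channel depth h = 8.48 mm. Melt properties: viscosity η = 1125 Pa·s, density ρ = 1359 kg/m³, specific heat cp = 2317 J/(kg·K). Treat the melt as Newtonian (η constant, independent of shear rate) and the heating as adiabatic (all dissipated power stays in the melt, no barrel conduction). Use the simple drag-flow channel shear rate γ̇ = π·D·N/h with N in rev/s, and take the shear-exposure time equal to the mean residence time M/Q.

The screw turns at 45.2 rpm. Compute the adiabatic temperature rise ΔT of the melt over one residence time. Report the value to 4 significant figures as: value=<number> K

value=23.38 K

Q_s = Q / 3600 = 54.6 / 3600 = 0.0151667 kg/s
Mean residence time: t_res = M/Q_s = 9.41 kg / 0.0151667 kg/s = 620.44 s
Geometry in metres: D = 36.8 mm → 0.0368 m, h = 8.48 mm → 0.00848 m; screw speed N = 45.2 rpm = 0.753333 rev/s
Shear rate: γ̇ = πDN/h = π·0.0368·0.753333/0.00848 = 10.2704 s⁻¹
ΔT = η·γ̇²·t_res / (ρ·cp) = 1125 · (10.2704)² · 620.44 / (1359 · 2317) = 23.3822 K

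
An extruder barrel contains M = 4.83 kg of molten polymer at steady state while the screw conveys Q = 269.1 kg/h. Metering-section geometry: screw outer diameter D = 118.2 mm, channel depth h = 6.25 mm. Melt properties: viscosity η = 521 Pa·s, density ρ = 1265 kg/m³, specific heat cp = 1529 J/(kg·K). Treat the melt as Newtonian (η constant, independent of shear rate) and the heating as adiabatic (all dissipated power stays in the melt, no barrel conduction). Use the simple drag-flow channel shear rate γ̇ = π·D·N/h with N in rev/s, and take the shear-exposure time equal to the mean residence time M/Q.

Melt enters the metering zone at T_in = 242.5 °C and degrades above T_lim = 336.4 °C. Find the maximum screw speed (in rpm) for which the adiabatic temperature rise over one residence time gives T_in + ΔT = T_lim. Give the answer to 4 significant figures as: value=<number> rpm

Convert throughput: Q = 269.1 kg/h = 269.1/3600 = 0.07475 kg/s
t_res = M / Q_s = 4.83 / 0.07475 = 64.6154 s
Geometry in SI: D = 118.2 mm → 0.1182 m, h = 6.25 mm → 0.00625 m
Allowable rise: ΔT_a = T_lim − T_in = 336.4 − 242.5 = 93.9 K
γ̇_max² = ΔT_a·ρ·cp/(η·t_res) = 93.9·1265·1529/(521·64.6154) = 5394.98 s⁻²
Take the square root: γ̇_max = √(5394.98) = 73.4505 s⁻¹
Solve γ̇ = πDN/h for N: N_max = γ̇_max·h/(π·D) = 73.4505 × 0.00625 / (π × 0.1182) = 1.23625 rev/s = 74.1752 rpm

value=74.18 rpm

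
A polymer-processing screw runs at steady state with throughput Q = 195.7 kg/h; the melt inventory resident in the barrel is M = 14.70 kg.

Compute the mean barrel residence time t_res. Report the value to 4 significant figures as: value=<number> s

Convert throughput: Q = 195.7 kg/h = 195.7/3600 = 0.0543611 kg/s
t_res = M / Q_s = 14.70 ÷ 0.0543611 = 270.414 s

value=270.4 s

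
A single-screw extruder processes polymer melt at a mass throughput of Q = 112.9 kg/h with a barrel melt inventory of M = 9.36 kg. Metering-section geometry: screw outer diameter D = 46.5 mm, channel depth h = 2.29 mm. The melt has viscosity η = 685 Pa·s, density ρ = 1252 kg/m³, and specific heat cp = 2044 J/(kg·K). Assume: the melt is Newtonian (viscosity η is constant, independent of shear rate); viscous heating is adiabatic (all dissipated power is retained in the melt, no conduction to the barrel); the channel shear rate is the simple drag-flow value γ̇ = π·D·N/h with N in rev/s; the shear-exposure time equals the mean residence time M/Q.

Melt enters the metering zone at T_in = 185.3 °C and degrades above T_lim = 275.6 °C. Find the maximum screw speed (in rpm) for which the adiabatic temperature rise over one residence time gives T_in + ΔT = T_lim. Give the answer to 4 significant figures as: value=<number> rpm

Throughput in SI: Q_s = 112.9 kg/h ÷ 3600 s/h = 0.0313611 kg/s
t_res = M / Q_s = 9.36 / 0.0313611 = 298.459 s
D = 46.5 mm = 0.0465 m;  h = 2.29 mm = 0.00229 m
ΔT_a = T_lim − T_in = 275.6 °C − 185.3 °C = 90.3 K
γ̇_max² = ΔT_a·ρ·cp/(η·t_res) = 90.3·1252·2044/(685·298.459) = 1130.31 s⁻²
γ̇_max = √1130.31 = 33.6201 s⁻¹
N_max = γ̇_max·h / (π·D) = 33.6201 · 0.00229 / (π · 0.0465) = 0.527026 rev/s = 31.6215 rpm

value=31.62 rpm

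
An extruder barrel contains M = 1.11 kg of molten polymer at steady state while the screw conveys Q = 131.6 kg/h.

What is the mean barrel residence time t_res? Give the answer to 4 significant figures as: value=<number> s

value=30.36 s

Throughput in SI: Q_s = 131.6 kg/h ÷ 3600 s/h = 0.0365556 kg/s
t_res = M / Q_s = 1.11 ÷ 0.0365556 = 30.3647 s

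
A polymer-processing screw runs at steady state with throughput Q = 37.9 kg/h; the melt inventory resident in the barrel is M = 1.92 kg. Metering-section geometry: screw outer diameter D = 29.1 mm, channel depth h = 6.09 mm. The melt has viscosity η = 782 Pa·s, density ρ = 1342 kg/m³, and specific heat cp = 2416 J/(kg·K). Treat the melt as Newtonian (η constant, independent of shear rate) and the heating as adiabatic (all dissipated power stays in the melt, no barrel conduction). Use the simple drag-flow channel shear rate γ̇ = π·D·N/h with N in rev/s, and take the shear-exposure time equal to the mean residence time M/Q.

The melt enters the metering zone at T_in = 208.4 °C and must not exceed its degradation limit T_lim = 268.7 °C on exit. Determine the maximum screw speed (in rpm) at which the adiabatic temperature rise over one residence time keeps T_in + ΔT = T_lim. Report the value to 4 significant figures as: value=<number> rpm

Convert throughput: Q = 37.9 kg/h = 37.9/3600 = 0.0105278 kg/s
Mean residence time: t_res = M/Q_s = 1.92 kg / 0.0105278 kg/s = 182.375 s
D = 29.1 mm = 0.0291 m;  h = 6.09 mm = 0.00609 m
ΔT_a = T_lim − T_in = 268.7 °C − 208.4 °C = 60.3 K
γ̇_max² = ΔT_a·ρ·cp/(η·t_res) = 60.3·1342·2416/(782·182.375) = 1370.87 s⁻²
γ̇_max = sqrt(1370.87) = 37.0252 s⁻¹
N_max = γ̇_max·h / (π·D) = 37.0252 · 0.00609 / (π · 0.0291) = 2.46645 rev/s = 147.987 rpm

value=148.0 rpm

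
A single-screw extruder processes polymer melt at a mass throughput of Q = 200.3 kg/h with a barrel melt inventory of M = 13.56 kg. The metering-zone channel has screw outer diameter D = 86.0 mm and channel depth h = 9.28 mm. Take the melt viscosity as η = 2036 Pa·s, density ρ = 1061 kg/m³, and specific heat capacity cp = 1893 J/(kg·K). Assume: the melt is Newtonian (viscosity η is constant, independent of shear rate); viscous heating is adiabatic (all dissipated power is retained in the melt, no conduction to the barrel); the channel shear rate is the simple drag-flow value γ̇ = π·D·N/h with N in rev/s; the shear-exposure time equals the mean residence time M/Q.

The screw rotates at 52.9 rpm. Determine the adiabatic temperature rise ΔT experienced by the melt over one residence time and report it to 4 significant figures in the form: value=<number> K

value=162.8 K

Q_s = Q / 3600 = 200.3 / 3600 = 0.0556389 kg/s
t_res = M / Q_s = 13.56 ÷ 0.0556389 = 243.714 s
D = 86.0 mm = 0.086 m;  h = 9.28 mm = 0.00928 m;  N = 52.9 rpm / 60 = 0.881667 rev/s
γ̇ = π D N / h = (π)(0.086)(0.881667) / 0.00928 = 25.6688 s⁻¹
ΔT = η·γ̇²·t_res/(ρ·cp) = [2036 × 25.6688² × 243.714] / [1061 × 1893] = 162.781 K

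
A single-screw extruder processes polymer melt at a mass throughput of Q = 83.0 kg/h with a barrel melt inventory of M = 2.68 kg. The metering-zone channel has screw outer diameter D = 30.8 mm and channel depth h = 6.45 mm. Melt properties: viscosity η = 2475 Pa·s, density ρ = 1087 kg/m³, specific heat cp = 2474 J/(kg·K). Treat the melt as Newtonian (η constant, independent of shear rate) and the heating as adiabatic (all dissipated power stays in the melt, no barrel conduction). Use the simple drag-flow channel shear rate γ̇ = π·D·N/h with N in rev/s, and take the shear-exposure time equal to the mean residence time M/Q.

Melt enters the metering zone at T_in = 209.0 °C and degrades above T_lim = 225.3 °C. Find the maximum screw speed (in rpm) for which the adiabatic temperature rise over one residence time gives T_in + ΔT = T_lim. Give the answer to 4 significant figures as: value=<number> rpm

Convert throughput: Q = 83.0 kg/h = 83.0/3600 = 0.0230556 kg/s
Mean residence time: t_res = M/Q_s = 2.68 kg / 0.0230556 kg/s = 116.241 s
Geometry in SI: D = 30.8 mm → 0.0308 m, h = 6.45 mm → 0.00645 m
ΔT_a = T_lim − T_in = 225.3 − 209.0 = 16.3 K
γ̇_max² = ΔT_a·ρ·cp/(η·t_res) = 16.3·1087·2474/(2475·116.241) = 152.364 s⁻²
γ̇_max = √152.364 = 12.3436 s⁻¹
N_max = γ̇_max h / (πD) = 12.3436·0.00645/(π·0.0308) = 0.822811 rev/s → ×60 = 49.3687 rpm

value=49.37 rpm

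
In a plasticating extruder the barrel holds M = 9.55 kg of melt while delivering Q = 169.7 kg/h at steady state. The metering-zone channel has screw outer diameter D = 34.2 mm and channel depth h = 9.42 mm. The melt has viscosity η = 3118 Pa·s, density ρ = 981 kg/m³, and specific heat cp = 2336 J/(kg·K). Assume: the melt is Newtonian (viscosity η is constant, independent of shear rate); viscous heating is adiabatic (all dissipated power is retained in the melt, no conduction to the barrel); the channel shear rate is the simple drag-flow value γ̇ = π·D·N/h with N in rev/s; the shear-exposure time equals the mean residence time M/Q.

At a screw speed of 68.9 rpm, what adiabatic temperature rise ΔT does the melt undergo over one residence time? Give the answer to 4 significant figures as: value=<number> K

value=47.29 K

Throughput in SI: Q_s = 169.7 kg/h ÷ 3600 s/h = 0.0471389 kg/s
Mean residence time: t_res = M/Q_s = 9.55 kg / 0.0471389 kg/s = 202.593 s
D = 34.2 mm = 0.0342 m;  h = 9.42 mm = 0.00942 m;  N = 68.9 rpm / 60 = 1.14833 rev/s
γ̇ = π D N / h = (π)(0.0342)(1.14833) / 0.00942 = 13.0976 s⁻¹
ΔT = η·γ̇²·t_res / (ρ·cp) = 3118 · (13.0976)² · 202.593 / (981 · 2336) = 47.2873 K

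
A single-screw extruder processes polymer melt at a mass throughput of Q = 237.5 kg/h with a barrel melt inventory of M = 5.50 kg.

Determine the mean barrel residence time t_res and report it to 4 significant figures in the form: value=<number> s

Throughput in SI: Q_s = 237.5 kg/h ÷ 3600 s/h = 0.0659722 kg/s
Mean residence time: t_res = M/Q_s = 5.50 kg / 0.0659722 kg/s = 83.3684 s

value=83.37 s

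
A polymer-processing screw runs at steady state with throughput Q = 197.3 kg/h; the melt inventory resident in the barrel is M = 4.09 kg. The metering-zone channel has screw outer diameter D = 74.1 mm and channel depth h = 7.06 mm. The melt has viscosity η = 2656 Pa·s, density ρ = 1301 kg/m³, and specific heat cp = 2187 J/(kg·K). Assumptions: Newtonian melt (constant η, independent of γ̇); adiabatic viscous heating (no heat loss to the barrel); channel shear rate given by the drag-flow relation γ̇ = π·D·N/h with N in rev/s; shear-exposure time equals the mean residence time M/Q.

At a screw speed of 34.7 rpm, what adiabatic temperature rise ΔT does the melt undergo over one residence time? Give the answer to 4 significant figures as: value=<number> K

value=25.33 K

Q_s = Q / 3600 = 197.3 / 3600 = 0.0548056 kg/s
Mean residence time: t_res = M/Q_s = 4.09 kg / 0.0548056 kg/s = 74.6275 s
D = 74.1 mm = 0.0741 m;  h = 7.06 mm = 0.00706 m;  N = 34.7 rpm / 60 = 0.578333 rev/s
γ̇ = π·D·N / h = π · 0.0741 · 0.578333 / 0.00706 = 19.0696 s⁻¹
Adiabatic rise: ΔT = η γ̇² t_res / (ρ cp) = 2656·(19.0696)²·74.6275 / (1301·2187) = 25.3328 K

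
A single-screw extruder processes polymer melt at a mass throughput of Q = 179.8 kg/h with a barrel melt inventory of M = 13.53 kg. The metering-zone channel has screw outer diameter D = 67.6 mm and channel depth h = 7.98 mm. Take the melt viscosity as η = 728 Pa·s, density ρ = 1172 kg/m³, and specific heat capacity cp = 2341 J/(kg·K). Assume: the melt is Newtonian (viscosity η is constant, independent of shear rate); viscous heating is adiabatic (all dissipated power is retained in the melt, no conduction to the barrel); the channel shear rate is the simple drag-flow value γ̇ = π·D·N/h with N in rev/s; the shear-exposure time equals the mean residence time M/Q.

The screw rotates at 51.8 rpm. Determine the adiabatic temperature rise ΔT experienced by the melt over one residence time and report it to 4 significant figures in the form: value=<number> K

value=37.95 K

Q_s = Q / 3600 = 179.8 / 3600 = 0.0499444 kg/s
Mean residence time: t_res = M/Q_s = 13.53 kg / 0.0499444 kg/s = 270.901 s
D = 67.6 mm = 0.0676 m;  h = 7.98 mm = 0.00798 m;  N = 51.8 rpm / 60 = 0.863333 rev/s
Shear rate: γ̇ = πDN/h = π·0.0676·0.863333/0.00798 = 22.9759 s⁻¹
Adiabatic rise: ΔT = η γ̇² t_res / (ρ cp) = 728·(22.9759)²·270.901 / (1172·2341) = 37.9452 K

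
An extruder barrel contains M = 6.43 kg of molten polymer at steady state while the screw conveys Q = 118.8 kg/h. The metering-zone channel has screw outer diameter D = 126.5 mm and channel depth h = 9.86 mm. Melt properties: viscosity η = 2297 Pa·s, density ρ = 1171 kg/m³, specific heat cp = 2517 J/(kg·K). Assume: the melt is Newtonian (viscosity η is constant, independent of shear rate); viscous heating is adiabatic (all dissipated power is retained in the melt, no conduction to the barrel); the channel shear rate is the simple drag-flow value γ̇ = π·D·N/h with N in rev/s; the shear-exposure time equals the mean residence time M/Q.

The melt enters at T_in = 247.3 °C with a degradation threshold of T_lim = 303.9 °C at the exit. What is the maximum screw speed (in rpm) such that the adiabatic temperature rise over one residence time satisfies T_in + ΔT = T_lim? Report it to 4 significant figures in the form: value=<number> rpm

Q_s = Q / 3600 = 118.8 / 3600 = 0.033 kg/s
Mean residence time: t_res = M/Q_s = 6.43 kg / 0.033 kg/s = 194.848 s
D = 126.5 mm = 0.1265 m;  h = 9.86 mm = 0.00986 m
ΔT_a = T_lim − T_in = 303.9 °C − 247.3 °C = 56.6 K
γ̇_max² = ΔT_a·ρ·cp / (η·t_res) = [56.6 × 1171 × 2517] / [2297 × 194.848] = 372.734 s⁻²
γ̇_max = sqrt(372.734) = 19.3063 s⁻¹
N_max = γ̇_max·h / (π·D) = 19.3063 · 0.00986 / (π · 0.1265) = 0.479 rev/s = 28.74 rpm

value=28.74 rpm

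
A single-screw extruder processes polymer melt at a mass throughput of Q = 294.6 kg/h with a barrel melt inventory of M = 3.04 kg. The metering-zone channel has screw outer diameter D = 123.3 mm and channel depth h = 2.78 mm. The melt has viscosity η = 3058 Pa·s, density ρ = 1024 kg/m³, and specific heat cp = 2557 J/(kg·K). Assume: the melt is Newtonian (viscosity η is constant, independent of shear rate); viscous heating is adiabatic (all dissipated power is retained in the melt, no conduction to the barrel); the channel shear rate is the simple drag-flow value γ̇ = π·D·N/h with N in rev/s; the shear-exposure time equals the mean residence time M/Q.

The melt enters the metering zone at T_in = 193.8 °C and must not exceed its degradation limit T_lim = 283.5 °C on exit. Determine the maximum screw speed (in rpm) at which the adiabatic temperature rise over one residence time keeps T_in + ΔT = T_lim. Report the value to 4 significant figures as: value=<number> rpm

value=19.58 rpm

Convert throughput: Q = 294.6 kg/h = 294.6/3600 = 0.0818333 kg/s
t_res = M / Q_s = 3.04 ÷ 0.0818333 = 37.1487 s
Geometry in SI: D = 123.3 mm → 0.1233 m, h = 2.78 mm → 0.00278 m
ΔT_a = T_lim − T_in = 283.5 − 193.8 = 89.7 K
γ̇_max² = ΔT_a·ρ·cp/(η·t_res) = 89.7·1024·2557/(3058·37.1487) = 2067.48 s⁻²
γ̇_max = √2067.48 = 45.4696 s⁻¹
Solve γ̇ = πDN/h for N: N_max = γ̇_max·h/(π·D) = 45.4696 × 0.00278 / (π × 0.1233) = 0.326327 rev/s = 19.5796 rpm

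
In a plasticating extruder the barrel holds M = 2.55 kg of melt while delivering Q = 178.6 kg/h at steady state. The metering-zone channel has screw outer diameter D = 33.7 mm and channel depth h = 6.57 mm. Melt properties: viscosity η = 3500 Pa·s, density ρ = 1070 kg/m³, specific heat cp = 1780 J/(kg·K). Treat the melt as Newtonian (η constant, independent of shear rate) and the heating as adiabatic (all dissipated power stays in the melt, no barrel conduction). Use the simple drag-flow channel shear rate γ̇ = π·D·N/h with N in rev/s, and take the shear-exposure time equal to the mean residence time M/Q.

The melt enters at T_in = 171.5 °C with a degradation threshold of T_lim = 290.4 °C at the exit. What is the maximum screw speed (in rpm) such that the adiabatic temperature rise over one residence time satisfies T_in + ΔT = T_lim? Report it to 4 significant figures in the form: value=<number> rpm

value=132.1 rpm

Convert throughput: Q = 178.6 kg/h = 178.6/3600 = 0.0496111 kg/s
t_res = M / Q_s = 2.55 ÷ 0.0496111 = 51.3998 s
Geometry in SI: D = 33.7 mm → 0.0337 m, h = 6.57 mm → 0.00657 m
ΔT_a = T_lim − T_in = 290.4 − 171.5 = 118.9 K
γ̇_max² = ΔT_a·ρ·cp/(η·t_res) = 118.9·1070·1780/(3500·51.3998) = 1258.8 s⁻²
γ̇_max = sqrt(1258.8) = 35.4796 s⁻¹
N_max = γ̇_max h / (πD) = 35.4796·0.00657/(π·0.0337) = 2.20173 rev/s → ×60 = 132.104 rpm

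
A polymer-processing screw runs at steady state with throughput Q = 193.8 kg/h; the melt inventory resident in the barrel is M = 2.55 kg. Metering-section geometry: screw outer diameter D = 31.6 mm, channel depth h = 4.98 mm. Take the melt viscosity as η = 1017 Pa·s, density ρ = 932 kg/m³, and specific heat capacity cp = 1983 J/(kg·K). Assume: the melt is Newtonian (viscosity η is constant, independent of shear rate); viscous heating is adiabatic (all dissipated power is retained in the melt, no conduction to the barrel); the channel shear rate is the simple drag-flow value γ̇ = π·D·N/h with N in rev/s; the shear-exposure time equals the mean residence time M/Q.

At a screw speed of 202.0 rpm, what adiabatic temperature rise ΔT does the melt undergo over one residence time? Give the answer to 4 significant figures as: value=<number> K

value=117.4 K

Q_s = Q / 3600 = 193.8 / 3600 = 0.0538333 kg/s
t_res = M / Q_s = 2.55 ÷ 0.0538333 = 47.3684 s
Geometry in metres: D = 31.6 mm → 0.0316 m, h = 4.98 mm → 0.00498 m; screw speed N = 202.0 rpm = 3.36667 rev/s
γ̇ = π·D·N / h = π · 0.0316 · 3.36667 / 0.00498 = 67.1132 s⁻¹
ΔT = η·γ̇²·t_res / (ρ·cp) = 1017 · (67.1132)² · 47.3684 / (932 · 1983) = 117.405 K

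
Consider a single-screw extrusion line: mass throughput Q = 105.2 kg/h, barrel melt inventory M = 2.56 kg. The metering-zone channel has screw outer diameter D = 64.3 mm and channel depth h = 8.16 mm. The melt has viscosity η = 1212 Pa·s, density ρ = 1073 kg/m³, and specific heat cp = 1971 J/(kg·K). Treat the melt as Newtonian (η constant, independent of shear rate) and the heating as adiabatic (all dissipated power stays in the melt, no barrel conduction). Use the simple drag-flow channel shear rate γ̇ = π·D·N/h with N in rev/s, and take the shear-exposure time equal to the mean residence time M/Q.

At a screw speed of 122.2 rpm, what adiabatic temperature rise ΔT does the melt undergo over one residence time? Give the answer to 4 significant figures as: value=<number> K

value=127.6 K

Throughput in SI: Q_s = 105.2 kg/h ÷ 3600 s/h = 0.0292222 kg/s
t_res = M / Q_s = 2.56 ÷ 0.0292222 = 87.6046 s
Convert to SI: D = 0.0643 m, h = 0.00816 m, N = 122.2/60 = 2.03667 rev/s
Shear rate: γ̇ = πDN/h = π·0.0643·2.03667/0.00816 = 50.4186 s⁻¹
ΔT = η·γ̇²·t_res / (ρ·cp) = 1212 · (50.4186)² · 87.6046 / (1073 · 1971) = 127.622 K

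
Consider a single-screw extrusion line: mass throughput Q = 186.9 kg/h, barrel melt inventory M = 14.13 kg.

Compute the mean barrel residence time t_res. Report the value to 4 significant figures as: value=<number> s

Convert throughput: Q = 186.9 kg/h = 186.9/3600 = 0.0519167 kg/s
t_res = M / Q_s = 14.13 ÷ 0.0519167 = 272.167 s

value=272.2 s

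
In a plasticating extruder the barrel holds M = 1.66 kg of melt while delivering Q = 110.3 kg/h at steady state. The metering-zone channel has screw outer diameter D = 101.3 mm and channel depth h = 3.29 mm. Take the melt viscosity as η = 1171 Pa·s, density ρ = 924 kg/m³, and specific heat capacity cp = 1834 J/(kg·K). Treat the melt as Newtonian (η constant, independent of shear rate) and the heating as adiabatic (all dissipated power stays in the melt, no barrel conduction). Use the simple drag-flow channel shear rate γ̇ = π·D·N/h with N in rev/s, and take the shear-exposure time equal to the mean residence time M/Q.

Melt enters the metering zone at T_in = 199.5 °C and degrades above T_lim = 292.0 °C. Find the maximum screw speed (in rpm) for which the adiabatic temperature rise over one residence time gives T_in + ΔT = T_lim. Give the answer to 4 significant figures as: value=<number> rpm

Q_s = Q / 3600 = 110.3 / 3600 = 0.0306389 kg/s
t_res = M / Q_s = 1.66 ÷ 0.0306389 = 54.1795 s
Geometry in SI: D = 101.3 mm → 0.1013 m, h = 3.29 mm → 0.00329 m
ΔT_a = T_lim − T_in = 292.0 °C − 199.5 °C = 92.5 K
γ̇_max² = ΔT_a·ρ·cp/(η·t_res) = 92.5·924·1834/(1171·54.1795) = 2470.71 s⁻²
Take the square root: γ̇_max = √(2470.71) = 49.7062 s⁻¹
N_max = γ̇_max·h / (π·D) = 49.7062 · 0.00329 / (π · 0.1013) = 0.513863 rev/s = 30.8318 rpm

value=30.83 rpm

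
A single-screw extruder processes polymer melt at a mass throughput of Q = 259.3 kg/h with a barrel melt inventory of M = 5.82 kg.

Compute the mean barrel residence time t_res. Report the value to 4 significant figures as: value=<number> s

value=80.80 s

Q_s = Q / 3600 = 259.3 / 3600 = 0.0720278 kg/s
t_res = M / Q_s = 5.82 / 0.0720278 = 80.8022 s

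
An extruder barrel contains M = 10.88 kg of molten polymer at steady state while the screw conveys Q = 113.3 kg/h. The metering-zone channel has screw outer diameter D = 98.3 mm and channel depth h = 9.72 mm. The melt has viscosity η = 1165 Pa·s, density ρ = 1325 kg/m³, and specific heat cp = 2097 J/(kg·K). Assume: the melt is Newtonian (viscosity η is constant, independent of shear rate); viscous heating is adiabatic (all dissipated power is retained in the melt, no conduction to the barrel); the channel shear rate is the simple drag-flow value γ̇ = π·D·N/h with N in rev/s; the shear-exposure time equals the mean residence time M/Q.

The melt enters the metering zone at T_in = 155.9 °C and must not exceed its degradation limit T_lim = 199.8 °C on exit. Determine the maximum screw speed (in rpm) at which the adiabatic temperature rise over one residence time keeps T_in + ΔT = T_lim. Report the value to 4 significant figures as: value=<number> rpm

value=32.87 rpm

Q_s = Q / 3600 = 113.3 / 3600 = 0.0314722 kg/s
Mean residence time: t_res = M/Q_s = 10.88 kg / 0.0314722 kg/s = 345.702 s
D = 98.3 mm = 0.0983 m;  h = 9.72 mm = 0.00972 m
ΔT_a = T_lim − T_in = 199.8 °C − 155.9 °C = 43.9 K
γ̇_max² = ΔT_a·ρ·cp/(η·t_res) = 43.9·1325·2097/(1165·345.702) = 302.867 s⁻²
Take the square root: γ̇_max = √(302.867) = 17.4031 s⁻¹
Solve γ̇ = πDN/h for N: N_max = γ̇_max·h/(π·D) = 17.4031 × 0.00972 / (π × 0.0983) = 0.547758 rev/s = 32.8655 rpm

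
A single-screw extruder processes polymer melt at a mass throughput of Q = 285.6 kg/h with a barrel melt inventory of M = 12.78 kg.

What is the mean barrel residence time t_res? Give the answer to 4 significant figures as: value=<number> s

Convert throughput: Q = 285.6 kg/h = 285.6/3600 = 0.0793333 kg/s
Mean residence time: t_res = M/Q_s = 12.78 kg / 0.0793333 kg/s = 161.092 s

value=161.1 s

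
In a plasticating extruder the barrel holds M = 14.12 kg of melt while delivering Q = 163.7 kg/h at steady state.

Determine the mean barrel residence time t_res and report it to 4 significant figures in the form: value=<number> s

Q_s = Q / 3600 = 163.7 / 3600 = 0.0454722 kg/s
t_res = M / Q_s = 14.12 / 0.0454722 = 310.519 s

value=310.5 s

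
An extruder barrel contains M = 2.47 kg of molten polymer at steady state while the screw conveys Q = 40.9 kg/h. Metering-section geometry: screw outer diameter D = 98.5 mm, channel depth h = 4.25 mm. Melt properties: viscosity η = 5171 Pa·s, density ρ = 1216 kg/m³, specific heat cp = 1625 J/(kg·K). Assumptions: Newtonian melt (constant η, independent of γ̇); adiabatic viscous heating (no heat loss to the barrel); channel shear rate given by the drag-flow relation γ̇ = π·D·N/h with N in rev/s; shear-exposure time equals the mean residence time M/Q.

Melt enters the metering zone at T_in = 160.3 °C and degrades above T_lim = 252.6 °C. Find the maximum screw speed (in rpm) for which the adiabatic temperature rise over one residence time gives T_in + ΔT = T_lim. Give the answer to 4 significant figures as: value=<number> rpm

value=10.50 rpm

Q_s = Q / 3600 = 40.9 / 3600 = 0.0113611 kg/s
Mean residence time: t_res = M/Q_s = 2.47 kg / 0.0113611 kg/s = 217.408 s
D = 98.5 mm = 0.0985 m;  h = 4.25 mm = 0.00425 m
ΔT_a = T_lim − T_in = 252.6 °C − 160.3 °C = 92.3 K
Invert ΔT = ηγ̇²t_res/(ρcp) for γ̇: γ̇_max² = ΔT_a ρ cp / (η t_res) = 92.3·1216·1625 / (5171·217.408) = 162.233 s⁻²
γ̇_max = √162.233 = 12.7371 s⁻¹
Solve γ̇ = πDN/h for N: N_max = γ̇_max·h/(π·D) = 12.7371 × 0.00425 / (π × 0.0985) = 0.174933 rev/s = 10.496 rpm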